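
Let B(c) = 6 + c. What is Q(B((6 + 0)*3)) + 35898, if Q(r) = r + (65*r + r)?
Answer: 37506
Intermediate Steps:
Q(r) = 67*r (Q(r) = r + 66*r = 67*r)
Q(B((6 + 0)*3)) + 35898 = 67*(6 + (6 + 0)*3) + 35898 = 67*(6 + 6*3) + 35898 = 67*(6 + 18) + 35898 = 67*24 + 35898 = 1608 + 35898 = 37506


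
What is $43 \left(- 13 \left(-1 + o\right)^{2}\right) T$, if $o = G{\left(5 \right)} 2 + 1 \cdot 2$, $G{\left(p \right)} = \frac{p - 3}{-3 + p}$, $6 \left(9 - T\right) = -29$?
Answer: $- \frac{139191}{2} \approx -69596.0$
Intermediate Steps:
$T = \frac{83}{6}$ ($T = 9 - - \frac{29}{6} = 9 + \frac{29}{6} = \frac{83}{6} \approx 13.833$)
$G{\left(p \right)} = 1$ ($G{\left(p \right)} = \frac{-3 + p}{-3 + p} = 1$)
$o = 4$ ($o = 1 \cdot 2 + 1 \cdot 2 = 2 + 2 = 4$)
$43 \left(- 13 \left(-1 + o\right)^{2}\right) T = 43 \left(- 13 \left(-1 + 4\right)^{2}\right) \frac{83}{6} = 43 \left(- 13 \cdot 3^{2}\right) \frac{83}{6} = 43 \left(\left(-13\right) 9\right) \frac{83}{6} = 43 \left(-117\right) \frac{83}{6} = \left(-5031\right) \frac{83}{6} = - \frac{139191}{2}$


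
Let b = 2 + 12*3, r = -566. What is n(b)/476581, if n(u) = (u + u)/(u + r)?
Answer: -19/62908692 ≈ -3.0203e-7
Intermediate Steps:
b = 38 (b = 2 + 36 = 38)
n(u) = 2*u/(-566 + u) (n(u) = (u + u)/(u - 566) = (2*u)/(-566 + u) = 2*u/(-566 + u))
n(b)/476581 = (2*38/(-566 + 38))/476581 = (2*38/(-528))*(1/476581) = (2*38*(-1/528))*(1/476581) = -19/132*1/476581 = -19/62908692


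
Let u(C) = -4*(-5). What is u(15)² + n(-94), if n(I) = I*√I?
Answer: 400 - 94*I*√94 ≈ 400.0 - 911.36*I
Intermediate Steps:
u(C) = 20
n(I) = I^(3/2)
u(15)² + n(-94) = 20² + (-94)^(3/2) = 400 - 94*I*√94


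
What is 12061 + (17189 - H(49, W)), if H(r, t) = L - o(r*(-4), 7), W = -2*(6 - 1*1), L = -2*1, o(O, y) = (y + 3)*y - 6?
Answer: 29316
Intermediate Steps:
o(O, y) = -6 + y*(3 + y) (o(O, y) = (3 + y)*y - 6 = y*(3 + y) - 6 = -6 + y*(3 + y))
L = -2
W = -10 (W = -2*(6 - 1) = -2*5 = -10)
H(r, t) = -66 (H(r, t) = -2 - (-6 + 7² + 3*7) = -2 - (-6 + 49 + 21) = -2 - 1*64 = -2 - 64 = -66)
12061 + (17189 - H(49, W)) = 12061 + (17189 - 1*(-66)) = 12061 + (17189 + 66) = 12061 + 17255 = 29316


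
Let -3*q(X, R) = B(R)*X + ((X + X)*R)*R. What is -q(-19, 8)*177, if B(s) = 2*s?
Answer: -161424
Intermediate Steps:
q(X, R) = -2*R*X/3 - 2*X*R**2/3 (q(X, R) = -((2*R)*X + ((X + X)*R)*R)/3 = -(2*R*X + ((2*X)*R)*R)/3 = -(2*R*X + (2*R*X)*R)/3 = -(2*R*X + 2*X*R**2)/3 = -2*R*X/3 - 2*X*R**2/3)
-q(-19, 8)*177 = -(-2)*8*(-19)*(1 + 8)/3*177 = -(-2)*8*(-19)*9/3*177 = -1*912*177 = -912*177 = -161424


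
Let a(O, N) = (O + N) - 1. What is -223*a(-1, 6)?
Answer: -892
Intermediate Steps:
a(O, N) = -1 + N + O (a(O, N) = (N + O) - 1 = -1 + N + O)
-223*a(-1, 6) = -223*(-1 + 6 - 1) = -223*4 = -892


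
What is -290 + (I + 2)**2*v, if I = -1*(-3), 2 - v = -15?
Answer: 135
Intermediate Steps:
v = 17 (v = 2 - 1*(-15) = 2 + 15 = 17)
I = 3
-290 + (I + 2)**2*v = -290 + (3 + 2)**2*17 = -290 + 5**2*17 = -290 + 25*17 = -290 + 425 = 135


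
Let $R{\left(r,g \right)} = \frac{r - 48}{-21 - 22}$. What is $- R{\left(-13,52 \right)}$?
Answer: $- \frac{61}{43} \approx -1.4186$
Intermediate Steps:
$R{\left(r,g \right)} = \frac{48}{43} - \frac{r}{43}$ ($R{\left(r,g \right)} = \frac{-48 + r}{-43} = \left(-48 + r\right) \left(- \frac{1}{43}\right) = \frac{48}{43} - \frac{r}{43}$)
$- R{\left(-13,52 \right)} = - (\frac{48}{43} - - \frac{13}{43}) = - (\frac{48}{43} + \frac{13}{43}) = \left(-1\right) \frac{61}{43} = - \frac{61}{43}$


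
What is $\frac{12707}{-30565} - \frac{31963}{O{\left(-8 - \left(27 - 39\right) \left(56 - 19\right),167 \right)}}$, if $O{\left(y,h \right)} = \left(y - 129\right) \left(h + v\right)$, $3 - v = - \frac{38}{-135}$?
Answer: $- \frac{221268962513}{214993720960} \approx -1.0292$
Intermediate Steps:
$v = \frac{367}{135}$ ($v = 3 - - \frac{38}{-135} = 3 - \left(-38\right) \left(- \frac{1}{135}\right) = 3 - \frac{38}{135} = \frac{367}{135} \approx 2.7185$)
$O{\left(y,h \right)} = \left(-129 + y\right) \left(\frac{367}{135} + h\right)$ ($O{\left(y,h \right)} = \left(y - 129\right) \left(h + \frac{367}{135}\right) = \left(-129 + y\right) \left(\frac{367}{135} + h\right)$)
$\frac{12707}{-30565} - \frac{31963}{O{\left(-8 - \left(27 - 39\right) \left(56 - 19\right),167 \right)}} = \frac{12707}{-30565} - \frac{31963}{- \frac{15781}{45} - 21543 + \frac{367 \left(-8 - \left(27 - 39\right) \left(56 - 19\right)\right)}{135} + 167 \left(-8 - \left(27 - 39\right) \left(56 - 19\right)\right)} = 12707 \left(- \frac{1}{30565}\right) - \frac{31963}{- \frac{15781}{45} - 21543 + \frac{367 \left(-8 - \left(-12\right) 37\right)}{135} + 167 \left(-8 - \left(-12\right) 37\right)} = - \frac{12707}{30565} - \frac{31963}{- \frac{15781}{45} - 21543 + \frac{367 \left(-8 - -444\right)}{135} + 167 \left(-8 - -444\right)} = - \frac{12707}{30565} - \frac{31963}{- \frac{15781}{45} - 21543 + \frac{367 \left(-8 + 444\right)}{135} + 167 \left(-8 + 444\right)} = - \frac{12707}{30565} - \frac{31963}{- \frac{15781}{45} - 21543 + \frac{367}{135} \cdot 436 + 167 \cdot 436} = - \frac{12707}{30565} - \frac{31963}{- \frac{15781}{45} - 21543 + \frac{160012}{135} + 72812} = - \frac{12707}{30565} - \frac{31963}{\frac{7033984}{135}} = - \frac{12707}{30565} - \frac{4315005}{7033984} = - \frac{221268962513}{214993720960}$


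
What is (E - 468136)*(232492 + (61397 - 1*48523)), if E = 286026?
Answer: -44683602260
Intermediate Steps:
(E - 468136)*(232492 + (61397 - 1*48523)) = (286026 - 468136)*(232492 + (61397 - 1*48523)) = -182110*(232492 + (61397 - 48523)) = -182110*(232492 + 12874) = -182110*245366 = -44683602260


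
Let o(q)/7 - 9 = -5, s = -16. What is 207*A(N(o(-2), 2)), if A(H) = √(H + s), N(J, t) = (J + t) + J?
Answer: 207*√42 ≈ 1341.5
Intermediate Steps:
o(q) = 28 (o(q) = 63 + 7*(-5) = 63 - 35 = 28)
N(J, t) = t + 2*J
A(H) = √(-16 + H) (A(H) = √(H - 16) = √(-16 + H))
207*A(N(o(-2), 2)) = 207*√(-16 + (2 + 2*28)) = 207*√(-16 + (2 + 56)) = 207*√(-16 + 58) = 207*√42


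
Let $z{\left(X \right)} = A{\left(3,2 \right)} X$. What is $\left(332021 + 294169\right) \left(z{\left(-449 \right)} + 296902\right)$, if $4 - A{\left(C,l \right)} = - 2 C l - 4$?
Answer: $180293877180$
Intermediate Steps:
$A{\left(C,l \right)} = 8 + 2 C l$ ($A{\left(C,l \right)} = 4 - \left(- 2 C l - 4\right) = 4 - \left(-4 - 2 C l\right) = 4 + \left(4 + 2 C l\right) = 8 + 2 C l$)
$z{\left(X \right)} = 20 X$ ($z{\left(X \right)} = \left(8 + 2 \cdot 3 \cdot 2\right) X = \left(8 + 12\right) X = 20 X$)
$\left(332021 + 294169\right) \left(z{\left(-449 \right)} + 296902\right) = \left(332021 + 294169\right) \left(20 \left(-449\right) + 296902\right) = 626190 \left(-8980 + 296902\right) = 626190 \cdot 287922 = 180293877180$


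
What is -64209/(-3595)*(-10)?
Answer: -128418/719 ≈ -178.61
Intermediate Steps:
-64209/(-3595)*(-10) = -64209*(-1/3595)*(-10) = (64209/3595)*(-10) = -128418/719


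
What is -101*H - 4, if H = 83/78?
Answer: -8695/78 ≈ -111.47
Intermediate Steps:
H = 83/78 (H = 83*(1/78) = 83/78 ≈ 1.0641)
-101*H - 4 = -101*83/78 - 4 = -8383/78 - 4 = -8695/78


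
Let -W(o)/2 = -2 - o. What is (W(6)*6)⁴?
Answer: 84934656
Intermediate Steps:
W(o) = 4 + 2*o (W(o) = -2*(-2 - o) = 4 + 2*o)
(W(6)*6)⁴ = ((4 + 2*6)*6)⁴ = ((4 + 12)*6)⁴ = (16*6)⁴ = 96⁴ = 84934656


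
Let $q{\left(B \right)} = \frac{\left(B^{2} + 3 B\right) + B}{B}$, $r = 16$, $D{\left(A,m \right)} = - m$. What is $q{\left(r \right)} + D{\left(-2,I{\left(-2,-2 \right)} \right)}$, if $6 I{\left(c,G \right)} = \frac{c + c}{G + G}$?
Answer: $\frac{119}{6} \approx 19.833$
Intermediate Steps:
$I{\left(c,G \right)} = \frac{c}{6 G}$ ($I{\left(c,G \right)} = \frac{\left(c + c\right) \frac{1}{G + G}}{6} = \frac{2 c \frac{1}{2 G}}{6} = \frac{c \frac{1}{G}}{6} = \frac{c}{6 G}$)
$q{\left(B \right)} = \frac{B^{2} + 4 B}{B}$
$q{\left(r \right)} + D{\left(-2,I{\left(-2,-2 \right)} \right)} = \left(4 + 16\right) - \frac{1}{6} \left(-2\right) \frac{1}{-2} = 20 - \frac{1}{6} \left(-2\right) \left(- \frac{1}{2}\right) = 20 - \frac{1}{6} = \frac{119}{6}$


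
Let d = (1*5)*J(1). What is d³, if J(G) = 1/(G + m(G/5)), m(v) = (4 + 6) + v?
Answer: 15625/175616 ≈ 0.088973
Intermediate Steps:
m(v) = 10 + v
J(G) = 1/(10 + 6*G/5) (J(G) = 1/(G + (10 + G/5)) = 1/(10 + 6*G/5))
d = 25/56 (d = (1*5)*(5/(2*(25 + 3*1))) = 5*(5/(2*(25 + 3))) = 5*((5/2)/28) = 5*((5/2)*(1/28)) = 5*(5/56) = 25/56 ≈ 0.44643)
d³ = (25/56)³ = 15625/175616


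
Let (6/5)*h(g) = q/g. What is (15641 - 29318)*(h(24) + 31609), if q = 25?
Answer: -20751751939/48 ≈ -4.3233e+8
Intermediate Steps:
h(g) = 125/(6*g) (h(g) = 5*(25/g)/6 = 125/(6*g))
(15641 - 29318)*(h(24) + 31609) = (15641 - 29318)*((125/6)/24 + 31609) = -13677*((125/6)*(1/24) + 31609) = -13677*(125/144 + 31609) = -13677*4551821/144 = -20751751939/48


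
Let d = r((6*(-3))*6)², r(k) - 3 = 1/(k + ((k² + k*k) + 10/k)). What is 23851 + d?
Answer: 37512752429070916/1572202515625 ≈ 23860.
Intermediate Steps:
r(k) = 3 + 1/(k + 2*k² + 10/k) (r(k) = 3 + 1/(k + ((k² + k*k) + 10/k)) = 3 + 1/(k + ((k² + k²) + 10/k)) = 3 + 1/(k + (2*k² + 10/k)) = 3 + 1/(k + 2*k² + 10/k))
d = 14150228899041/1572202515625 (d = ((30 + (6*(-3))*6 + 3*((6*(-3))*6)² + 6*((6*(-3))*6)³)/(10 + ((6*(-3))*6)² + 2*((6*(-3))*6)³))² = ((30 - 18*6 + 3*(-18*6)² + 6*(-18*6)³)/(10 + (-18*6)² + 2*(-18*6)³))² = ((30 - 108 + 3*(-108)² + 6*(-108)³)/(10 + (-108)² + 2*(-108)³))² = ((30 - 108 + 3*11664 + 6*(-1259712))/(10 + 11664 + 2*(-1259712)))² = ((30 - 108 + 34992 - 7558272)/(10 + 11664 - 2519424))² = (-7523358/(-2507750))² = (-1/2507750*(-7523358))² = (3761679/1253875)² = 14150228899041/1572202515625 ≈ 9.0003)
23851 + d = 23851 + 14150228899041/1572202515625 = 37512752429070916/1572202515625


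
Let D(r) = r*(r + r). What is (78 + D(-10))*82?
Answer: 22796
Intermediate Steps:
D(r) = 2*r² (D(r) = r*(2*r) = 2*r²)
(78 + D(-10))*82 = (78 + 2*(-10)²)*82 = (78 + 2*100)*82 = (78 + 200)*82 = 278*82 = 22796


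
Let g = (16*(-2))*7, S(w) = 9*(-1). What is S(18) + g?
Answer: -233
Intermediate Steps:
S(w) = -9
g = -224 (g = -32*7 = -224)
S(18) + g = -9 - 224 = -233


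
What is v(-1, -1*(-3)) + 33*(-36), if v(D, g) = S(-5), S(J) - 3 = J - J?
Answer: -1185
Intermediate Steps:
S(J) = 3 (S(J) = 3 + (J - J) = 3 + 0 = 3)
v(D, g) = 3
v(-1, -1*(-3)) + 33*(-36) = 3 + 33*(-36) = 3 - 1188 = -1185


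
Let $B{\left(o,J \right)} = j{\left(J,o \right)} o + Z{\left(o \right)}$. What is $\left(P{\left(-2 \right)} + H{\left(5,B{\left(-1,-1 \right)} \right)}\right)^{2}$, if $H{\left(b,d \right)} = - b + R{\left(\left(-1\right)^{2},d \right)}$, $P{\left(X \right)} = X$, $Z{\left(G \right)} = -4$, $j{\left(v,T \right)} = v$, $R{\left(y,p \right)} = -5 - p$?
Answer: $81$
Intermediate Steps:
$B{\left(o,J \right)} = -4 + J o$ ($B{\left(o,J \right)} = J o - 4 = -4 + J o$)
$H{\left(b,d \right)} = -5 - b - d$ ($H{\left(b,d \right)} = - b - \left(5 + d\right) = -5 - b - d$)
$\left(P{\left(-2 \right)} + H{\left(5,B{\left(-1,-1 \right)} \right)}\right)^{2} = \left(-2 - \left(6 + 1\right)\right)^{2} = \left(-2 - 7\right)^{2} = \left(-9\right)^{2} = 81$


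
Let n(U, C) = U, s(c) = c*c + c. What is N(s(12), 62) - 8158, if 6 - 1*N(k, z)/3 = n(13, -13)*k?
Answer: -14224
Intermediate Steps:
s(c) = c + c² (s(c) = c² + c = c + c²)
N(k, z) = 18 - 39*k
N(s(12), 62) - 8158 = (18 - 468*(1 + 12)) - 8158 = (18 - 468*13) - 8158 = (18 - 39*156) - 8158 = (18 - 6084) - 8158 = -6066 - 8158 = -14224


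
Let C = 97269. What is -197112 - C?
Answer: -294381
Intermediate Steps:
-197112 - C = -197112 - 1*97269 = -197112 - 97269 = -294381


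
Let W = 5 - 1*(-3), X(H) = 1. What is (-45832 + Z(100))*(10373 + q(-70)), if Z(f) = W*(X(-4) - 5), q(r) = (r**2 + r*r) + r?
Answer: -922003992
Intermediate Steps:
W = 8 (W = 5 + 3 = 8)
q(r) = r + 2*r**2 (q(r) = (r**2 + r**2) + r = 2*r**2 + r = r + 2*r**2)
Z(f) = -32 (Z(f) = 8*(1 - 5) = 8*(-4) = -32)
(-45832 + Z(100))*(10373 + q(-70)) = (-45832 - 32)*(10373 - 70*(1 + 2*(-70))) = -45864*(10373 - 70*(1 - 140)) = -45864*(10373 - 70*(-139)) = -45864*(10373 + 9730) = -45864*20103 = -922003992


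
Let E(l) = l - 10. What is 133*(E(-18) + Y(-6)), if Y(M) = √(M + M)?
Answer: -3724 + 266*I*√3 ≈ -3724.0 + 460.73*I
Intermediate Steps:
E(l) = -10 + l
Y(M) = √2*√M (Y(M) = √(2*M) = √2*√M)
133*(E(-18) + Y(-6)) = 133*((-10 - 18) + √2*√(-6)) = 133*(-28 + √2*(I*√6)) = 133*(-28 + 2*I*√3) = -3724 + 266*I*√3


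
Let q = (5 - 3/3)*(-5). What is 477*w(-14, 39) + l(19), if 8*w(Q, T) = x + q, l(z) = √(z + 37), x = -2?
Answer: -5247/4 + 2*√14 ≈ -1304.3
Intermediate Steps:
l(z) = √(37 + z)
q = -20 (q = (5 - 3*⅓)*(-5) = (5 - 1)*(-5) = 4*(-5) = -20)
w(Q, T) = -11/4 (w(Q, T) = (-2 - 20)/8 = (⅛)*(-22) = -11/4)
477*w(-14, 39) + l(19) = 477*(-11/4) + √(37 + 19) = -5247/4 + √56 = -5247/4 + 2*√14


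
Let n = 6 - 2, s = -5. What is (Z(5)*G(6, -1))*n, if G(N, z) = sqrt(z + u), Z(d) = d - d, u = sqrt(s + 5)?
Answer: 0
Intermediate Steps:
n = 4
u = 0 (u = sqrt(-5 + 5) = sqrt(0) = 0)
Z(d) = 0
G(N, z) = sqrt(z) (G(N, z) = sqrt(z + 0) = sqrt(z))
(Z(5)*G(6, -1))*n = (0*sqrt(-1))*4 = (0*I)*4 = 0*4 = 0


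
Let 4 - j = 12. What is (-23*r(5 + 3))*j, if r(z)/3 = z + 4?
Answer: 6624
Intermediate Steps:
j = -8 (j = 4 - 1*12 = 4 - 12 = -8)
r(z) = 12 + 3*z (r(z) = 3*(z + 4) = 3*(4 + z) = 12 + 3*z)
(-23*r(5 + 3))*j = -23*(12 + 3*(5 + 3))*(-8) = -23*(12 + 3*8)*(-8) = -23*(12 + 24)*(-8) = -23*36*(-8) = -828*(-8) = 6624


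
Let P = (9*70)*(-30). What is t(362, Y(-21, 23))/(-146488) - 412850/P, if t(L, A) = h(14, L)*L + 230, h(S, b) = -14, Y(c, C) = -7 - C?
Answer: 302845045/13843116 ≈ 21.877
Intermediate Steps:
P = -18900 (P = 630*(-30) = -18900)
t(L, A) = 230 - 14*L (t(L, A) = -14*L + 230 = 230 - 14*L)
t(362, Y(-21, 23))/(-146488) - 412850/P = (230 - 14*362)/(-146488) - 412850/(-18900) = (230 - 5068)*(-1/146488) - 412850*(-1/18900) = -4838*(-1/146488) + 8257/378 = 2419/73244 + 8257/378 = 302845045/13843116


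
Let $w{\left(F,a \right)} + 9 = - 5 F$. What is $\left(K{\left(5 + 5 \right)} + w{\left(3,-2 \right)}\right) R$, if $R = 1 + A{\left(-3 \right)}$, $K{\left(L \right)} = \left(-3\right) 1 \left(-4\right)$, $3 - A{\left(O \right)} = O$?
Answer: $-84$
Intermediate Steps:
$w{\left(F,a \right)} = -9 - 5 F$
$A{\left(O \right)} = 3 - O$
$K{\left(L \right)} = 12$ ($K{\left(L \right)} = \left(-3\right) \left(-4\right) = 12$)
$R = 7$ ($R = 1 + \left(3 - -3\right) = 1 + \left(3 + 3\right) = 1 + 6 = 7$)
$\left(K{\left(5 + 5 \right)} + w{\left(3,-2 \right)}\right) R = \left(12 - 24\right) 7 = \left(-12\right) 7 = -84$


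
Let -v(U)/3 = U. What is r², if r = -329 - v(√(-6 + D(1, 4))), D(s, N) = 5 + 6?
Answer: 108286 - 1974*√5 ≈ 1.0387e+5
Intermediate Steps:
D(s, N) = 11
v(U) = -3*U
r = -329 + 3*√5 (r = -329 - (-3)*√(-6 + 11) = -329 - (-3)*√5 = -329 + 3*√5 ≈ -322.29)
r² = (-329 + 3*√5)²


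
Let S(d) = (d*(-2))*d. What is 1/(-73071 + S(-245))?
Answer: -1/193121 ≈ -5.1781e-6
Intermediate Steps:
S(d) = -2*d² (S(d) = (-2*d)*d = -2*d²)
1/(-73071 + S(-245)) = 1/(-73071 - 2*(-245)²) = 1/(-73071 - 2*60025) = 1/(-73071 - 120050) = 1/(-193121) = -1/193121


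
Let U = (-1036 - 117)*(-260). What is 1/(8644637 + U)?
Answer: 1/8944417 ≈ 1.1180e-7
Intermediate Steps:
U = 299780 (U = -1153*(-260) = 299780)
1/(8644637 + U) = 1/(8644637 + 299780) = 1/8944417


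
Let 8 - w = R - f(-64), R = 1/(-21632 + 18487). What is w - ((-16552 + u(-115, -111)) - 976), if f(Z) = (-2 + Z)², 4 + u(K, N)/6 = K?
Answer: 71095871/3145 ≈ 22606.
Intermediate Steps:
R = -1/3145 (R = 1/(-3145) = -1/3145 ≈ -0.00031797)
u(K, N) = -24 + 6*K
w = 13724781/3145 (w = 8 - (-1/3145 - (-2 - 64)²) = 8 - (-1/3145 - 1*(-66)²) = 8 - (-1/3145 - 1*4356) = 8 - (-1/3145 - 4356) = 8 - 1*(-13699621/3145) = 8 + 13699621/3145 = 13724781/3145 ≈ 4364.0)
w - ((-16552 + u(-115, -111)) - 976) = 13724781/3145 - ((-16552 + (-24 + 6*(-115))) - 976) = 13724781/3145 - ((-16552 + (-24 - 690)) - 976) = 13724781/3145 - ((-16552 - 714) - 976) = 13724781/3145 - (-17266 - 976) = 13724781/3145 - 1*(-18242) = 13724781/3145 + 18242 = 71095871/3145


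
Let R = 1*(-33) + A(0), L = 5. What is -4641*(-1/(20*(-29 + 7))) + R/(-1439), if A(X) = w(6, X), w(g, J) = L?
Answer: -6666079/633160 ≈ -10.528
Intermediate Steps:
w(g, J) = 5
A(X) = 5
R = -28 (R = 1*(-33) + 5 = -33 + 5 = -28)
-4641*(-1/(20*(-29 + 7))) + R/(-1439) = -4641*(-1/(20*(-29 + 7))) - 28/(-1439) = -4641/((-20*(-22))) - 28*(-1/1439) = -4641/440 + 28/1439 = -6666079/633160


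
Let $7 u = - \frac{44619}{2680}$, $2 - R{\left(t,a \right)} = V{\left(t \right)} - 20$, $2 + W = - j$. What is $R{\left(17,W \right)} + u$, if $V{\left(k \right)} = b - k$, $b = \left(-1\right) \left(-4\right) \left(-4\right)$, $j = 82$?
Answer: $\frac{987181}{18760} \approx 52.622$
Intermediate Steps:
$W = -84$ ($W = -2 - 82 = -84$)
$b = -16$ ($b = 4 \left(-4\right) = -16$)
$V{\left(k \right)} = -16 - k$
$R{\left(t,a \right)} = 38 + t$ ($R{\left(t,a \right)} = 2 - \left(\left(-16 - t\right) - 20\right) = 2 - \left(-36 - t\right) = 2 + \left(36 + t\right) = 38 + t$)
$u = - \frac{44619}{18760}$ ($u = \frac{\left(-44619\right) \frac{1}{2680}}{7} = \frac{1}{7} \left(- \frac{44619}{2680}\right) = - \frac{44619}{18760} \approx -2.3784$)
$R{\left(17,W \right)} + u = \left(38 + 17\right) - \frac{44619}{18760} = 55 - \frac{44619}{18760} = \frac{987181}{18760}$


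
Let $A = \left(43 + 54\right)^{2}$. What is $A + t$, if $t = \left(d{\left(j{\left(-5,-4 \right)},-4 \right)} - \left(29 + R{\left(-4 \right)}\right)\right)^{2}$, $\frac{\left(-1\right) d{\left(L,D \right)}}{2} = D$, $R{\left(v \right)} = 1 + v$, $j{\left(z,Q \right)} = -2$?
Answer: $9733$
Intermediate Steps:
$d{\left(L,D \right)} = - 2 D$
$A = 9409$ ($A = 97^{2} = 9409$)
$t = 324$ ($t = \left(\left(-2\right) \left(-4\right) - 26\right)^{2} = \left(8 - 26\right)^{2} = \left(-18\right)^{2} = 324$)
$A + t = 9409 + 324 = 9733$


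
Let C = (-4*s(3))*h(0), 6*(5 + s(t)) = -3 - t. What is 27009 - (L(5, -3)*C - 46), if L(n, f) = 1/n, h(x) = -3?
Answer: 135347/5 ≈ 27069.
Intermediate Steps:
s(t) = -11/2 - t/6 (s(t) = -5 + (-3 - t)/6 = -5 + (-1/2 - t/6) = -11/2 - t/6)
C = -72 (C = -4*(-11/2 - 1/6*3)*(-3) = -4*(-11/2 - 1/2)*(-3) = -4*(-6)*(-3) = 24*(-3) = -72)
27009 - (L(5, -3)*C - 46) = 27009 - (-72/5 - 46) = 27009 - 1*(-302/5) = 27009 + 302/5 = 135347/5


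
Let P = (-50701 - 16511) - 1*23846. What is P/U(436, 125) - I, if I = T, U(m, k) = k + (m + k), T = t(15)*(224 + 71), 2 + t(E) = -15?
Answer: 1674616/343 ≈ 4882.3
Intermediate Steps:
t(E) = -17 (t(E) = -2 - 15 = -17)
T = -5015 (T = -17*(224 + 71) = -17*295 = -5015)
U(m, k) = m + 2*k (U(m, k) = k + (k + m) = m + 2*k)
P = -91058 (P = -67212 - 23846 = -91058)
I = -5015
P/U(436, 125) - I = -91058/(436 + 2*125) - 1*(-5015) = -91058/(436 + 250) + 5015 = -91058/686 + 5015 = -91058*1/686 + 5015 = -45529/343 + 5015 = 1674616/343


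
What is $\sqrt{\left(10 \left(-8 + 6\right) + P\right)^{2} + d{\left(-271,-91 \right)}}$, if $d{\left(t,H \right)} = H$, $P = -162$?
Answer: $11 \sqrt{273} \approx 181.75$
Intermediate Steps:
$\sqrt{\left(10 \left(-8 + 6\right) + P\right)^{2} + d{\left(-271,-91 \right)}} = \sqrt{\left(10 \left(-8 + 6\right) - 162\right)^{2} - 91} = \sqrt{\left(10 \left(-2\right) - 162\right)^{2} - 91} = \sqrt{\left(-20 - 162\right)^{2} - 91} = \sqrt{\left(-182\right)^{2} - 91} = \sqrt{33124 - 91} = \sqrt{33033} = 11 \sqrt{273}$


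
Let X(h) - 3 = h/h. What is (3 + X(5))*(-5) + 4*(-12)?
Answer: -83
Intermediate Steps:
X(h) = 4 (X(h) = 3 + h/h = 3 + 1 = 4)
(3 + X(5))*(-5) + 4*(-12) = (3 + 4)*(-5) + 4*(-12) = 7*(-5) - 48 = -35 - 48 = -83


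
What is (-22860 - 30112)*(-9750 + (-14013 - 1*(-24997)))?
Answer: -65367448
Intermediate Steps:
(-22860 - 30112)*(-9750 + (-14013 - 1*(-24997))) = -52972*(-9750 + (-14013 + 24997)) = -52972*(-9750 + 10984) = -52972*1234 = -65367448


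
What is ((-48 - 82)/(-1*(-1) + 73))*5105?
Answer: -331825/37 ≈ -8968.3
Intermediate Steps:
((-48 - 82)/(-1*(-1) + 73))*5105 = -130/(1 + 73)*5105 = -130/74*5105 = -130*1/74*5105 = -65/37*5105 = -331825/37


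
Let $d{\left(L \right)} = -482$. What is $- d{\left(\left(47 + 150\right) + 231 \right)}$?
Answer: $482$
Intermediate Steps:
$- d{\left(\left(47 + 150\right) + 231 \right)} = \left(-1\right) \left(-482\right) = 482$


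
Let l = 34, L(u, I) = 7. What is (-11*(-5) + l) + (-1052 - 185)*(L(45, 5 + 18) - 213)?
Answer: 254911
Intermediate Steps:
(-11*(-5) + l) + (-1052 - 185)*(L(45, 5 + 18) - 213) = (-11*(-5) + 34) + (-1052 - 185)*(7 - 213) = (55 + 34) - 1237*(-206) = 89 + 254822 = 254911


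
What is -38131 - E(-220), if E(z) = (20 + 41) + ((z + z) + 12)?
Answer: -37764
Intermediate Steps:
E(z) = 73 + 2*z (E(z) = 61 + (2*z + 12) = 61 + (12 + 2*z) = 73 + 2*z)
-38131 - E(-220) = -38131 - (73 + 2*(-220)) = -38131 - (73 - 440) = -38131 - 1*(-367) = -38131 + 367 = -37764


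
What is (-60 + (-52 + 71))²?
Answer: 1681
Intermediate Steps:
(-60 + (-52 + 71))² = (-60 + 19)² = (-41)² = 1681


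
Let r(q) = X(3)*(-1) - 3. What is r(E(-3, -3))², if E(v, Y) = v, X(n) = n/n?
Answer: 16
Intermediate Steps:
X(n) = 1
r(q) = -4 (r(q) = 1*(-1) - 3 = -1 - 3 = -4)
r(E(-3, -3))² = (-4)² = 16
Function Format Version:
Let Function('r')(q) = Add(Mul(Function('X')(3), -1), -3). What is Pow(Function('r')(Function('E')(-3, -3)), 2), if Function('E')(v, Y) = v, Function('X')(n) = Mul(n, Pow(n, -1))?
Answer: 16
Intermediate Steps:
Function('X')(n) = 1
Function('r')(q) = -4 (Function('r')(q) = Add(Mul(1, -1), -3) = Add(-1, -3) = -4)
Pow(Function('r')(Function('E')(-3, -3)), 2) = Pow(-4, 2) = 16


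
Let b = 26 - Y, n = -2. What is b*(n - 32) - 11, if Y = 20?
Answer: -215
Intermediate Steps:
b = 6 (b = 26 - 1*20 = 26 - 20 = 6)
b*(n - 32) - 11 = 6*(-2 - 32) - 11 = 6*(-34) - 11 = -204 - 11 = -215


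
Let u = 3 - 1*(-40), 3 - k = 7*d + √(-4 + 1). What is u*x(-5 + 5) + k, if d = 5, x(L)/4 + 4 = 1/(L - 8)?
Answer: -1483/2 - I*√3 ≈ -741.5 - 1.732*I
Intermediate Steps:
x(L) = -16 + 4/(-8 + L) (x(L) = -16 + 4/(L - 8) = -16 + 4/(-8 + L))
k = -32 - I*√3 (k = 3 - (7*5 + √(-4 + 1)) = 3 - (35 + √(-3)) = 3 - (35 + I*√3) = 3 + (-35 - I*√3) = -32 - I*√3 ≈ -32.0 - 1.732*I)
u = 43 (u = 3 + 40 = 43)
u*x(-5 + 5) + k = 43*(4*(33 - 4*(-5 + 5))/(-8 + (-5 + 5))) + (-32 - I*√3) = 43*(4*(33 - 4*0)/(-8 + 0)) + (-32 - I*√3) = 43*(4*(33 + 0)/(-8)) + (-32 - I*√3) = 43*(4*(-⅛)*33) + (-32 - I*√3) = 43*(-33/2) + (-32 - I*√3) = -1419/2 + (-32 - I*√3) = -1483/2 - I*√3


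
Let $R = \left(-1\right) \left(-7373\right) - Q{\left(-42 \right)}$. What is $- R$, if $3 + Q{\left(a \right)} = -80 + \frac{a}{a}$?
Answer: $-7455$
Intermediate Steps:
$Q{\left(a \right)} = -82$ ($Q{\left(a \right)} = -3 - \left(80 - \frac{a}{a}\right) = -3 + \left(-80 + 1\right) = -3 - 79 = -82$)
$R = 7455$ ($R = \left(-1\right) \left(-7373\right) - -82 = 7373 + 82 = 7455$)
$- R = \left(-1\right) 7455 = -7455$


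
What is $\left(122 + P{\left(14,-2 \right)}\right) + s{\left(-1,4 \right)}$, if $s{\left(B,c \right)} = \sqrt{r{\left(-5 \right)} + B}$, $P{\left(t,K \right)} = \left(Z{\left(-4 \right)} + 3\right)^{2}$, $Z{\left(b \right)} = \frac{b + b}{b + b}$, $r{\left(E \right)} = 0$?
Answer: $138 + i \approx 138.0 + 1.0 i$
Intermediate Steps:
$Z{\left(b \right)} = 1$ ($Z{\left(b \right)} = \frac{2 b}{2 b} = 2 b \frac{1}{2 b} = 1$)
$P{\left(t,K \right)} = 16$ ($P{\left(t,K \right)} = \left(1 + 3\right)^{2} = 4^{2} = 16$)
$s{\left(B,c \right)} = \sqrt{B}$ ($s{\left(B,c \right)} = \sqrt{0 + B} = \sqrt{B}$)
$\left(122 + P{\left(14,-2 \right)}\right) + s{\left(-1,4 \right)} = \left(122 + 16\right) + \sqrt{-1} = 138 + i$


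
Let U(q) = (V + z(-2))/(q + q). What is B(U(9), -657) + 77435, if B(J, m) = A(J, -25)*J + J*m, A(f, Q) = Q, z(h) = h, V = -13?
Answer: 234010/3 ≈ 78003.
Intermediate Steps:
U(q) = -15/(2*q) (U(q) = (-13 - 2)/(q + q) = -15*1/(2*q) = -15/(2*q))
B(J, m) = -25*J + J*m
B(U(9), -657) + 77435 = (-15/2/9)*(-25 - 657) + 77435 = -15/2*⅑*(-682) + 77435 = -⅚*(-682) + 77435 = 1705/3 + 77435 = 234010/3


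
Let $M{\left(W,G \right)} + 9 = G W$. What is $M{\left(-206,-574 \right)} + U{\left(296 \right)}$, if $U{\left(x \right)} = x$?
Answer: $118531$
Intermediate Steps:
$M{\left(W,G \right)} = -9 + G W$
$M{\left(-206,-574 \right)} + U{\left(296 \right)} = \left(-9 - -118244\right) + 296 = \left(-9 + 118244\right) + 296 = 118235 + 296 = 118531$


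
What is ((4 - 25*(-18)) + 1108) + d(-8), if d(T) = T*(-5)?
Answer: 1602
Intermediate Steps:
d(T) = -5*T
((4 - 25*(-18)) + 1108) + d(-8) = ((4 - 25*(-18)) + 1108) - 5*(-8) = ((4 + 450) + 1108) + 40 = (454 + 1108) + 40 = 1562 + 40 = 1602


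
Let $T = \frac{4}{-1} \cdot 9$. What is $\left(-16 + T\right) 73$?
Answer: $-3796$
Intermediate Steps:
$T = -36$ ($T = 4 \left(-1\right) 9 = \left(-4\right) 9 = -36$)
$\left(-16 + T\right) 73 = \left(-16 - 36\right) 73 = \left(-52\right) 73 = -3796$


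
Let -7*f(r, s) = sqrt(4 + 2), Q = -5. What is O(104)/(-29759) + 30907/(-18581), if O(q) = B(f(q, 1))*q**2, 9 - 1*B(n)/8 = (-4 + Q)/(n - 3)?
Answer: -1522484532437/80178036955 - 1817088*sqrt(6)/4315055 ≈ -20.020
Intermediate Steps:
f(r, s) = -sqrt(6)/7 (f(r, s) = -sqrt(4 + 2)/7 = -sqrt(6)/7)
B(n) = 72 + 72/(-3 + n) (B(n) = 72 - 8*(-4 - 5)/(n - 3) = 72 - (-72)/(-3 + n) = 72 + 72/(-3 + n))
O(q) = 72*q**2*(-2 - sqrt(6)/7)/(-3 - sqrt(6)/7) (O(q) = (72*(-2 - sqrt(6)/7)/(-3 - sqrt(6)/7))*q**2 = 72*q**2*(-2 - sqrt(6)/7)/(-3 - sqrt(6)/7))
O(104)/(-29759) + 30907/(-18581) = ((6912/145)*104**2 + (168/145)*sqrt(6)*104**2)/(-29759) + 30907/(-18581) = ((6912/145)*10816 + (168/145)*sqrt(6)*10816)*(-1/29759) + 30907*(-1/18581) = (74760192/145 + 1817088*sqrt(6)/145)*(-1/29759) - 30907/18581 = (-74760192/4315055 - 1817088*sqrt(6)/4315055) - 30907/18581 = -1522484532437/80178036955 - 1817088*sqrt(6)/4315055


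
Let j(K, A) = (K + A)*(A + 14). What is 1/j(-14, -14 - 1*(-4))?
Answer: -1/96 ≈ -0.010417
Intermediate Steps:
j(K, A) = (14 + A)*(A + K) (j(K, A) = (A + K)*(14 + A) = (14 + A)*(A + K))
1/j(-14, -14 - 1*(-4)) = 1/((-14 - 1*(-4))**2 + 14*(-14 - 1*(-4)) + 14*(-14) + (-14 - 1*(-4))*(-14)) = 1/((-14 + 4)**2 + 14*(-14 + 4) - 196 + (-14 + 4)*(-14)) = 1/((-10)**2 + 14*(-10) - 196 - 10*(-14)) = 1/(100 - 140 - 196 + 140) = 1/(-96) = -1/96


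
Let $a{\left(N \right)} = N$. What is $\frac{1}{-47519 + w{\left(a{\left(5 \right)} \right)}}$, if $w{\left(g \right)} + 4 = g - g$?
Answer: $- \frac{1}{47523} \approx -2.1042 \cdot 10^{-5}$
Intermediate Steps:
$w{\left(g \right)} = -4$ ($w{\left(g \right)} = -4 + \left(g - g\right) = -4 + 0 = -4$)
$\frac{1}{-47519 + w{\left(a{\left(5 \right)} \right)}} = \frac{1}{-47519 - 4} = \frac{1}{-47523} = - \frac{1}{47523}$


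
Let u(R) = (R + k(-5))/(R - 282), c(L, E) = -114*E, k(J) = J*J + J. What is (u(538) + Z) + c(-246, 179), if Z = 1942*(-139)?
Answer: -37163753/128 ≈ -2.9034e+5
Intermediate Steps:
k(J) = J + J² (k(J) = J² + J = J + J²)
Z = -269938
u(R) = (20 + R)/(-282 + R) (u(R) = (R - 5*(1 - 5))/(R - 282) = (R - 5*(-4))/(-282 + R) = (R + 20)/(-282 + R) = (20 + R)/(-282 + R))
(u(538) + Z) + c(-246, 179) = ((20 + 538)/(-282 + 538) - 269938) - 114*179 = (558/256 - 269938) - 20406 = ((1/256)*558 - 269938) - 20406 = (279/128 - 269938) - 20406 = -34551785/128 - 20406 = -37163753/128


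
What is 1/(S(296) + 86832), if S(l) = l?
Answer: 1/87128 ≈ 1.1477e-5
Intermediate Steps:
1/(S(296) + 86832) = 1/(296 + 86832) = 1/87128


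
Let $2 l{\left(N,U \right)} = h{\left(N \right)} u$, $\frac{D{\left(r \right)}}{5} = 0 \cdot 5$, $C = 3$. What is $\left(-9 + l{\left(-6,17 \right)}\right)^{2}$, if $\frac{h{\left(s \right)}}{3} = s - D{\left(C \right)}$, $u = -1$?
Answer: $0$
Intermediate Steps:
$D{\left(r \right)} = 0$ ($D{\left(r \right)} = 5 \cdot 0 \cdot 5 = 5 \cdot 0 = 0$)
$h{\left(s \right)} = 3 s$ ($h{\left(s \right)} = 3 \left(s - 0\right) = 3 \left(s + 0\right) = 3 s$)
$l{\left(N,U \right)} = - \frac{3 N}{2}$ ($l{\left(N,U \right)} = \frac{3 N \left(-1\right)}{2} = \frac{\left(-3\right) N}{2} = - \frac{3 N}{2}$)
$\left(-9 + l{\left(-6,17 \right)}\right)^{2} = \left(-9 - -9\right)^{2} = \left(-9 + 9\right)^{2} = 0^{2} = 0$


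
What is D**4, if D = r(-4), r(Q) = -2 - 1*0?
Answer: 16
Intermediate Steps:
r(Q) = -2 (r(Q) = -2 + 0 = -2)
D = -2
D**4 = (-2)**4 = 16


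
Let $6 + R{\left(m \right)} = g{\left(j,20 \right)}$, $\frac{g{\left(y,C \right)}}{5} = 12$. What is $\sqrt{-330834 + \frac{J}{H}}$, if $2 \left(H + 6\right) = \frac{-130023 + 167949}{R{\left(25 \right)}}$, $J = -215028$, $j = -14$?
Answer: $\frac{i \sqrt{1421632528122}}{2071} \approx 575.72 i$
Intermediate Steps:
$g{\left(y,C \right)} = 60$ ($g{\left(y,C \right)} = 5 \cdot 12 = 60$)
$R{\left(m \right)} = 54$ ($R{\left(m \right)} = -6 + 60 = 54$)
$H = \frac{2071}{6}$ ($H = -6 + \frac{\left(-130023 + 167949\right) \frac{1}{54}}{2} = -6 + \frac{37926 \cdot \frac{1}{54}}{2} = -6 + \frac{1}{2} \cdot \frac{2107}{3} = -6 + \frac{2107}{6} = \frac{2071}{6} \approx 345.17$)
$\sqrt{-330834 + \frac{J}{H}} = \sqrt{-330834 - \frac{215028}{\frac{2071}{6}}} = \sqrt{-330834 - \frac{1290168}{2071}} = \sqrt{- \frac{686447382}{2071}} = \frac{i \sqrt{1421632528122}}{2071}$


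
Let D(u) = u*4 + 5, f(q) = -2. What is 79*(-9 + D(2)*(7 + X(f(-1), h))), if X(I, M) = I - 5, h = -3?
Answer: -711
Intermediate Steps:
X(I, M) = -5 + I
D(u) = 5 + 4*u (D(u) = 4*u + 5 = 5 + 4*u)
79*(-9 + D(2)*(7 + X(f(-1), h))) = 79*(-9 + (5 + 4*2)*(7 + (-5 - 2))) = 79*(-9 + (5 + 8)*(7 - 7)) = 79*(-9 + 13*0) = 79*(-9 + 0) = 79*(-9) = -711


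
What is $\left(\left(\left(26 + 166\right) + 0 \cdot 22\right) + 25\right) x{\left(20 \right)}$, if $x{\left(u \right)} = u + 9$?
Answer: $6293$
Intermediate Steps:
$x{\left(u \right)} = 9 + u$
$\left(\left(\left(26 + 166\right) + 0 \cdot 22\right) + 25\right) x{\left(20 \right)} = \left(\left(\left(26 + 166\right) + 0 \cdot 22\right) + 25\right) \left(9 + 20\right) = \left(\left(192 + 0\right) + 25\right) 29 = \left(192 + 25\right) 29 = 217 \cdot 29 = 6293$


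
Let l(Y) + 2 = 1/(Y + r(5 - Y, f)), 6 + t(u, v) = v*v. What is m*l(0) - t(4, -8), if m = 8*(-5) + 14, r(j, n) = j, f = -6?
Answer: -56/5 ≈ -11.200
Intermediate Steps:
t(u, v) = -6 + v**2 (t(u, v) = -6 + v*v = -6 + v**2)
l(Y) = -9/5 (l(Y) = -2 + 1/(Y + (5 - Y)) = -2 + 1/5 = -9/5)
m = -26 (m = -40 + 14 = -26)
m*l(0) - t(4, -8) = -26*(-9/5) - (-6 + (-8)**2) = 234/5 - (-6 + 64) = 234/5 - 1*58 = 234/5 - 58 = -56/5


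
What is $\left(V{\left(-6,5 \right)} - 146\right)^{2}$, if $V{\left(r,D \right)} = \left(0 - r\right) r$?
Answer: $33124$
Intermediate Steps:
$V{\left(r,D \right)} = - r^{2}$ ($V{\left(r,D \right)} = - r r = - r^{2}$)
$\left(V{\left(-6,5 \right)} - 146\right)^{2} = \left(- \left(-6\right)^{2} - 146\right)^{2} = \left(\left(-1\right) 36 - 146\right)^{2} = \left(-36 - 146\right)^{2} = \left(-182\right)^{2} = 33124$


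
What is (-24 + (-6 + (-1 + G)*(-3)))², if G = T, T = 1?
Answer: 900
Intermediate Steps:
G = 1
(-24 + (-6 + (-1 + G)*(-3)))² = (-24 + (-6 + (-1 + 1)*(-3)))² = (-24 + (-6 + 0*(-3)))² = (-24 + (-6 + 0))² = (-24 - 6)² = (-30)² = 900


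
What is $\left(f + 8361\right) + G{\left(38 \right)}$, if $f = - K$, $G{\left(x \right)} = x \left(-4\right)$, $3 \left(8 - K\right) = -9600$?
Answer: $5001$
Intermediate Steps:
$K = 3208$ ($K = 8 - -3200 = 8 + 3200 = 3208$)
$G{\left(x \right)} = - 4 x$
$f = -3208$ ($f = \left(-1\right) 3208 = -3208$)
$\left(f + 8361\right) + G{\left(38 \right)} = \left(-3208 + 8361\right) - 152 = 5153 - 152 = 5001$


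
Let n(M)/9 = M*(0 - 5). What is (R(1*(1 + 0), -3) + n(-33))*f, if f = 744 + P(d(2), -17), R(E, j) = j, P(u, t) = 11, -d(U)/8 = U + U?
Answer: 1118910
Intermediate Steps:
d(U) = -16*U (d(U) = -8*(U + U) = -16*U)
n(M) = -45*M (n(M) = 9*(M*(0 - 5)) = 9*(M*(-5)) = 9*(-5*M) = -45*M)
f = 755 (f = 744 + 11 = 755)
(R(1*(1 + 0), -3) + n(-33))*f = (-3 - 45*(-33))*755 = (-3 + 1485)*755 = 1482*755 = 1118910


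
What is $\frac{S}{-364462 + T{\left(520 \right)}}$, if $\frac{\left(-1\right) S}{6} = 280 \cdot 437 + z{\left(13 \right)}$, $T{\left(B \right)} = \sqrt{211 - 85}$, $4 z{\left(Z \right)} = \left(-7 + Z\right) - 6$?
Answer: $\frac{19112387280}{9488039237} + \frac{157320 \sqrt{14}}{9488039237} \approx 2.0144$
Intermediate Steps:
$z{\left(Z \right)} = - \frac{13}{4} + \frac{Z}{4}$ ($z{\left(Z \right)} = \frac{\left(-7 + Z\right) - 6}{4} = \frac{-13 + Z}{4} = - \frac{13}{4} + \frac{Z}{4}$)
$T{\left(B \right)} = 3 \sqrt{14}$ ($T{\left(B \right)} = \sqrt{126} = 3 \sqrt{14}$)
$S = -734160$ ($S = - 6 \left(280 \cdot 437 + \left(- \frac{13}{4} + \frac{1}{4} \cdot 13\right)\right) = - 6 \left(122360 + \left(- \frac{13}{4} + \frac{13}{4}\right)\right) = - 6 \left(122360 + 0\right) = \left(-6\right) 122360 = -734160$)
$\frac{S}{-364462 + T{\left(520 \right)}} = - \frac{734160}{-364462 + 3 \sqrt{14}}$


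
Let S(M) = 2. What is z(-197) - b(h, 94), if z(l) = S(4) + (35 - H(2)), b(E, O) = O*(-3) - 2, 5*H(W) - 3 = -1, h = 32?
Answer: 1603/5 ≈ 320.60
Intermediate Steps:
H(W) = ⅖ (H(W) = ⅗ + (⅕)*(-1) = ⅗ - ⅕ = ⅖)
b(E, O) = -2 - 3*O (b(E, O) = -3*O - 2 = -2 - 3*O)
z(l) = 183/5 (z(l) = 2 + (35 - 1*⅖) = 2 + (35 - ⅖) = 2 + 173/5 = 183/5)
z(-197) - b(h, 94) = 183/5 - (-2 - 3*94) = 183/5 - (-2 - 282) = 183/5 - 1*(-284) = 183/5 + 284 = 1603/5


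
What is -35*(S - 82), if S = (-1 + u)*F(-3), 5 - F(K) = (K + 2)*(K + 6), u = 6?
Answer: 1470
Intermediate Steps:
F(K) = 5 - (2 + K)*(6 + K) (F(K) = 5 - (K + 2)*(K + 6) = 5 - (2 + K)*(6 + K))
S = 40 (S = (-1 + 6)*(-7 - 1*(-3)² - 8*(-3)) = 5*(-7 - 1*9 + 24) = 5*(-7 - 9 + 24) = 5*8 = 40)
-35*(S - 82) = -35*(40 - 82) = -35*(-42) = 1470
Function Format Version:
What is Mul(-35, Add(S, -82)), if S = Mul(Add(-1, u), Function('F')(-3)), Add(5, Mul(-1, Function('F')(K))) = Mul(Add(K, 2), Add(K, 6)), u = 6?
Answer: 1470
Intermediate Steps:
Function('F')(K) = Add(5, Mul(-1, Add(2, K), Add(6, K))) (Function('F')(K) = Add(5, Mul(-1, Mul(Add(K, 2), Add(K, 6)))) = Add(5, Mul(-1, Mul(Add(2, K), Add(6, K)))) = Add(5, Mul(-1, Add(2, K), Add(6, K))))
S = 40 (S = Mul(Add(-1, 6), Add(-7, Mul(-1, Pow(-3, 2)), Mul(-8, -3))) = Mul(5, Add(-7, Mul(-1, 9), 24)) = Mul(5, Add(-7, -9, 24)) = Mul(5, 8) = 40)
Mul(-35, Add(S, -82)) = Mul(-35, Add(40, -82)) = Mul(-35, -42) = 1470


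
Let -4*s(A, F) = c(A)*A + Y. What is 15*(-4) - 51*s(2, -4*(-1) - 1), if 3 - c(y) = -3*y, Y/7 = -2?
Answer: -9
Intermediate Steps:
Y = -14 (Y = 7*(-2) = -14)
c(y) = 3 + 3*y (c(y) = 3 - (-3)*y = 3 + 3*y)
s(A, F) = 7/2 - A*(3 + 3*A)/4 (s(A, F) = -((3 + 3*A)*A - 14)/4 = -(A*(3 + 3*A) - 14)/4 = -(-14 + A*(3 + 3*A))/4 = 7/2 - A*(3 + 3*A)/4)
15*(-4) - 51*s(2, -4*(-1) - 1) = 15*(-4) - 51*(7/2 - ¾*2*(1 + 2)) = -60 - 51*(7/2 - ¾*2*3) = -60 - 51*(7/2 - 9/2) = -60 - 51*(-1) = -60 + 51 = -9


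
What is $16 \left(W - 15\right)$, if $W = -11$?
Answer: $-416$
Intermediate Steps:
$16 \left(W - 15\right) = 16 \left(-11 - 15\right) = 16 \left(-26\right) = -416$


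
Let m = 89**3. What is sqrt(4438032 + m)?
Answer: sqrt(5143001) ≈ 2267.8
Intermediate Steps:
m = 704969
sqrt(4438032 + m) = sqrt(4438032 + 704969) = sqrt(5143001)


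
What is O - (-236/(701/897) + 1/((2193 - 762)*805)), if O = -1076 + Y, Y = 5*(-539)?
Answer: -2801299978646/807520455 ≈ -3469.0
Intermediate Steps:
Y = -2695
O = -3771 (O = -1076 - 2695 = -3771)
O - (-236/(701/897) + 1/((2193 - 762)*805)) = -3771 - (-236/(701/897) + 1/((2193 - 762)*805)) = -3771 - (-236/(701*(1/897)) + (1/805)/1431) = -3771 - (-236/701/897 + (1/1431)*(1/805)) = -3771 - (-236*897/701 + 1/1151955) = -3771 - (-211692/701 + 1/1151955) = -3771 - 1*(-243859657159/807520455) = -3771 + 243859657159/807520455 = -2801299978646/807520455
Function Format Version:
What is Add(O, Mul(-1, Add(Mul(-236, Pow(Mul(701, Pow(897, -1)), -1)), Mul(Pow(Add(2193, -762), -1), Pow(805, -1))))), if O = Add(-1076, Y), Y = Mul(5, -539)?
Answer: Rational(-2801299978646, 807520455) ≈ -3469.0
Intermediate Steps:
Y = -2695
O = -3771 (O = Add(-1076, -2695) = -3771)
Add(O, Mul(-1, Add(Mul(-236, Pow(Mul(701, Pow(897, -1)), -1)), Mul(Pow(Add(2193, -762), -1), Pow(805, -1))))) = Add(-3771, Mul(-1, Add(Mul(-236, Pow(Mul(701, Pow(897, -1)), -1)), Mul(Pow(Add(2193, -762), -1), Pow(805, -1))))) = Add(-3771, Mul(-1, Add(Mul(-236, Pow(Mul(701, Rational(1, 897)), -1)), Mul(Pow(1431, -1), Rational(1, 805))))) = Add(-3771, Mul(-1, Add(Mul(-236, Pow(Rational(701, 897), -1)), Mul(Rational(1, 1431), Rational(1, 805))))) = Add(-3771, Mul(-1, Add(Mul(-236, Rational(897, 701)), Rational(1, 1151955)))) = Add(-3771, Mul(-1, Add(Rational(-211692, 701), Rational(1, 1151955)))) = Add(-3771, Mul(-1, Rational(-243859657159, 807520455))) = Add(-3771, Rational(243859657159, 807520455)) = Rational(-2801299978646, 807520455)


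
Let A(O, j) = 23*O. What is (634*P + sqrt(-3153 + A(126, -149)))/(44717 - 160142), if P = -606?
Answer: 128068/38475 - I*sqrt(255)/115425 ≈ 3.3286 - 0.00013835*I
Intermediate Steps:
(634*P + sqrt(-3153 + A(126, -149)))/(44717 - 160142) = (634*(-606) + sqrt(-3153 + 23*126))/(44717 - 160142) = (-384204 + sqrt(-3153 + 2898))/(-115425) = (-384204 + sqrt(-255))*(-1/115425) = (-384204 + I*sqrt(255))*(-1/115425) = 128068/38475 - I*sqrt(255)/115425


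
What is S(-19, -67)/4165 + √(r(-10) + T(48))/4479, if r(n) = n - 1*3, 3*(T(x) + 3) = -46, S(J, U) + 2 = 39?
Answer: 37/4165 + I*√282/13437 ≈ 0.0088836 + 0.0012497*I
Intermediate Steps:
S(J, U) = 37 (S(J, U) = -2 + 39 = 37)
T(x) = -55/3 (T(x) = -3 + (⅓)*(-46) = -3 - 46/3 = -55/3)
r(n) = -3 + n (r(n) = n - 3 = -3 + n)
S(-19, -67)/4165 + √(r(-10) + T(48))/4479 = 37/4165 + √((-3 - 10) - 55/3)/4479 = 37*(1/4165) + √(-13 - 55/3)*(1/4479) = 37/4165 + √(-94/3)*(1/4479) = 37/4165 + (I*√282/3)*(1/4479) = 37/4165 + I*√282/13437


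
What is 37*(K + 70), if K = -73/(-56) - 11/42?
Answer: 63085/24 ≈ 2628.5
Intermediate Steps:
K = 25/24 (K = -73*(-1/56) - 11*1/42 = 73/56 - 11/42 = 25/24 ≈ 1.0417)
37*(K + 70) = 37*(25/24 + 70) = 37*(1705/24) = 63085/24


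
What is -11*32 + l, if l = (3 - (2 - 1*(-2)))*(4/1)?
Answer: -356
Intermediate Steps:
l = -4 (l = (3 - (2 + 2))*(4*1) = (3 - 1*4)*4 = (3 - 4)*4 = -1*4 = -4)
-11*32 + l = -11*32 - 4 = -352 - 4 = -356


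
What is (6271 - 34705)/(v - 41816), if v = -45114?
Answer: 14217/43465 ≈ 0.32709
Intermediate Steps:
(6271 - 34705)/(v - 41816) = (6271 - 34705)/(-45114 - 41816) = -28434/(-86930) = -28434*(-1/86930) = 14217/43465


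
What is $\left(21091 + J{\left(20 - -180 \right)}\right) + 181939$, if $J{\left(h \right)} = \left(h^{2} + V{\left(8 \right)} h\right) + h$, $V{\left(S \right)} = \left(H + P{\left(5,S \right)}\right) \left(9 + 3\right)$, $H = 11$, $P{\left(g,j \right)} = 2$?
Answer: $274430$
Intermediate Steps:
$V{\left(S \right)} = 156$ ($V{\left(S \right)} = \left(11 + 2\right) \left(9 + 3\right) = 13 \cdot 12 = 156$)
$J{\left(h \right)} = h^{2} + 157 h$ ($J{\left(h \right)} = \left(h^{2} + 156 h\right) + h = h^{2} + 157 h$)
$\left(21091 + J{\left(20 - -180 \right)}\right) + 181939 = \left(21091 + \left(20 - -180\right) \left(157 + \left(20 - -180\right)\right)\right) + 181939 = \left(21091 + \left(20 + 180\right) \left(157 + \left(20 + 180\right)\right)\right) + 181939 = \left(21091 + 200 \left(157 + 200\right)\right) + 181939 = \left(21091 + 200 \cdot 357\right) + 181939 = \left(21091 + 71400\right) + 181939 = 92491 + 181939 = 274430$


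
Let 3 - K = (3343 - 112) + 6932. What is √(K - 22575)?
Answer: I*√32735 ≈ 180.93*I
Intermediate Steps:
K = -10160 (K = 3 - ((3343 - 112) + 6932) = 3 - (3231 + 6932) = 3 - 1*10163 = 3 - 10163 = -10160)
√(K - 22575) = √(-10160 - 22575) = √(-32735) = I*√32735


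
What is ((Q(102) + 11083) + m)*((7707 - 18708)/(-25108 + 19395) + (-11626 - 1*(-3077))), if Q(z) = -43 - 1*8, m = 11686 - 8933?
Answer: -673113775260/5713 ≈ -1.1782e+8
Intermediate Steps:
m = 2753
Q(z) = -51 (Q(z) = -43 - 8 = -51)
((Q(102) + 11083) + m)*((7707 - 18708)/(-25108 + 19395) + (-11626 - 1*(-3077))) = ((-51 + 11083) + 2753)*((7707 - 18708)/(-25108 + 19395) + (-11626 - 1*(-3077))) = (11032 + 2753)*(-11001/(-5713) + (-11626 + 3077)) = 13785*(-11001*(-1/5713) - 8549) = 13785*(11001/5713 - 8549) = 13785*(-48829436/5713) = -673113775260/5713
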